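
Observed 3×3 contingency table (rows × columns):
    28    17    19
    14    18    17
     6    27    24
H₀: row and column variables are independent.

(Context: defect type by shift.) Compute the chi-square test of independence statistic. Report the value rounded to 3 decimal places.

test statistic = 16.693

Row totals [64, 49, 57], col totals [48, 62, 60], n=170
χ² = (28−18.07)²/18.07 + (17−23.34)²/23.34 + (19−22.59)²/22.59 + (14−13.84)²/13.84 + (18−17.87)²/17.87 + (17−17.29)²/17.29 + (6−16.09)²/16.09 + (27−20.79)²/20.79 + (24−20.12)²/20.12 = 16.6930
df = 4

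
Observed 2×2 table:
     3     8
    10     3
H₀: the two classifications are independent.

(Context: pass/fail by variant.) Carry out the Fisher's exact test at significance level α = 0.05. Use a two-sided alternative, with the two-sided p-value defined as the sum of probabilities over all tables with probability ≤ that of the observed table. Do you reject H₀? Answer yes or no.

Margins: r₁=11, r₂=13, c₁=13, c₂=11, n=24
p_obs = C(11,3)·C(13,10)/C(24,13); sum pmf over tables with pmf ≤ p_obs
p-value (two-sided) = 0.03773
At α=0.05: p < α → reject H₀

reject H₀: yes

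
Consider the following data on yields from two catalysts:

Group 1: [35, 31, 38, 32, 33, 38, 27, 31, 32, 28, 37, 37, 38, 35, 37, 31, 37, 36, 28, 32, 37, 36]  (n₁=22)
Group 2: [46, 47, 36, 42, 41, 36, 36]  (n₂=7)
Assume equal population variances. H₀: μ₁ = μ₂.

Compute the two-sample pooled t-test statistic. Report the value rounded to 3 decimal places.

x̄₁=33.909, s₁=3.544, n₁=22
x̄₂=40.571, s₂=4.756, n₂=7
s_p² = [21·3.544² + 6·4.756²]/27 = 14.7975
SE = √(s_p²·(1/22+1/7)) = 1.6693
t = (33.909−40.571)/1.6693 = -3.9911
df = 27

test statistic = -3.991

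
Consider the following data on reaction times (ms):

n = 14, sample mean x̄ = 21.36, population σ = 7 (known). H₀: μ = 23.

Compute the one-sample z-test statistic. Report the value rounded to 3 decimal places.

SE = σ/√n = 7/√14 = 1.8708
z = (x̄−μ₀)/SE = (21.36−23)/1.8708 = -0.8766

test statistic = -0.877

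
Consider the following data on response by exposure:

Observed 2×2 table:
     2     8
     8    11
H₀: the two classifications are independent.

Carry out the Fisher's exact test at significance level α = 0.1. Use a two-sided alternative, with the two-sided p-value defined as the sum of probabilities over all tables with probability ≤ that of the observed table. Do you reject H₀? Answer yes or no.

reject H₀: no

Margins: r₁=10, r₂=19, c₁=10, c₂=19, n=29
p_obs = C(10,2)·C(19,8)/C(29,10); sum pmf over tables with pmf ≤ p_obs
p-value (two-sided) = 0.41367
At α=0.1: p ≥ α → fail to reject H₀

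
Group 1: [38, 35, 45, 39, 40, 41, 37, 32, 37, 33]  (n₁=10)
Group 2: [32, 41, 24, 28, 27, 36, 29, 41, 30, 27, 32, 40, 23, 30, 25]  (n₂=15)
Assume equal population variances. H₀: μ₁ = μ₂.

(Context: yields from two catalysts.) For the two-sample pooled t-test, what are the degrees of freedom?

degrees of freedom = 23

df = n₁ + n₂ − 2 = 10 + 15 − 2 = 23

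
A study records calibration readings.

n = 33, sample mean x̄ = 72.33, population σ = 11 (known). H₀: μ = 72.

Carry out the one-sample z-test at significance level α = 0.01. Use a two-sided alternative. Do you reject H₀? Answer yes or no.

SE = σ/√n = 11/√33 = 1.9149
z = (x̄−μ₀)/SE = (72.33−72)/1.9149 = 0.1723
p-value (two-sided) = 0.86317
At α=0.01: p ≥ α → fail to reject H₀

reject H₀: no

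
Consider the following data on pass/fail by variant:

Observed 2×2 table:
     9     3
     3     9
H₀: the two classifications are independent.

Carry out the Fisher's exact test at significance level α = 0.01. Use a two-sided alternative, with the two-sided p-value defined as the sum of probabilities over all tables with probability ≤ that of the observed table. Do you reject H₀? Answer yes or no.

Margins: r₁=12, r₂=12, c₁=12, c₂=12, n=24
p_obs = C(12,9)·C(12,3)/C(24,12); sum pmf over tables with pmf ≤ p_obs
p-value (two-sided) = 0.03913
At α=0.01: p ≥ α → fail to reject H₀

reject H₀: no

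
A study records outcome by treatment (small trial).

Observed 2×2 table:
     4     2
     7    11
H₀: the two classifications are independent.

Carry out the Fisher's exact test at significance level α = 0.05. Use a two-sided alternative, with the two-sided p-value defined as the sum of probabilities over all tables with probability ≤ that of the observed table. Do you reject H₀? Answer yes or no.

reject H₀: no

Margins: r₁=6, r₂=18, c₁=11, c₂=13, n=24
p_obs = C(6,4)·C(18,7)/C(24,11); sum pmf over tables with pmf ≤ p_obs
p-value (two-sided) = 0.35722
At α=0.05: p ≥ α → fail to reject H₀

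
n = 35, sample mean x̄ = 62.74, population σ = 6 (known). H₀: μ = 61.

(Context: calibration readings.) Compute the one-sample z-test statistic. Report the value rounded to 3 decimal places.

test statistic = 1.716

SE = σ/√n = 6/√35 = 1.0142
z = (x̄−μ₀)/SE = (62.74−61)/1.0142 = 1.7157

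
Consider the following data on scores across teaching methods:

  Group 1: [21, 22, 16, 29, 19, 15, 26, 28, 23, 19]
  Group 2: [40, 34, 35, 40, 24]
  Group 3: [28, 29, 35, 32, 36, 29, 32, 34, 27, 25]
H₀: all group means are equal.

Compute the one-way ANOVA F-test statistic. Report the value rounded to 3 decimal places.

test statistic = 14.941

Group means [21.80, 34.60, 30.70], grand mean 27.920
SSB = Σnᵢ(x̄ᵢ−x̄)² = 674.940; SSW = ΣΣ(x−x̄ᵢ)² = 496.900
MSB = 674.940/2 = 337.4700; MSW = 496.900/22 = 22.5864
F = MSB/MSW = 14.9413
df = (2, 22)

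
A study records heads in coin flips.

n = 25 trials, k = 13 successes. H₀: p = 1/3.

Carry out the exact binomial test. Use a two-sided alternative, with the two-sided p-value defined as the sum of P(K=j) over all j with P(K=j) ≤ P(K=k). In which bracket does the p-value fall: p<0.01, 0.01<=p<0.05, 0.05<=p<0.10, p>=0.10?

p-value bracket: 0.05<=p<0.10

Exact binomial: n=25, k=13, p₀=1/3=0.3333
P(X=j) = C(n,j)·p₀^j·(1−p₀)^(n−j); p = Σ P(X=j) over j with P(X=j) ≤ P(X=13)
p-value (two-sided) = 0.05640
→ bracket: 0.05<=p<0.10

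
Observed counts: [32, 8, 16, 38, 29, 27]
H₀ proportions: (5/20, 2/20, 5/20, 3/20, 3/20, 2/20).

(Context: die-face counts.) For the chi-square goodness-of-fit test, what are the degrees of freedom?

degrees of freedom = 5

df = k − 1 = 6 − 1 = 5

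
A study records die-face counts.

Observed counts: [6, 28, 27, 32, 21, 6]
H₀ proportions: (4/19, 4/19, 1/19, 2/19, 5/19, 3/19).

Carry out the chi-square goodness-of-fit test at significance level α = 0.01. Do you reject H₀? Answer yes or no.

reject H₀: yes

n = 120; E_i = n·p_i = [25.26, 25.26, 6.32, 12.63, 31.58, 18.95]
χ² = (6−25.26)²/25.26 + (28−25.26)²/25.26 + (27−6.32)²/6.32 + (32−12.63)²/12.63 + (21−31.58)²/31.58 + (6−18.95)²/18.95 = 124.8150
df = 5
p-value (upper-tail) = 0.00000
At α=0.01: p < α → reject H₀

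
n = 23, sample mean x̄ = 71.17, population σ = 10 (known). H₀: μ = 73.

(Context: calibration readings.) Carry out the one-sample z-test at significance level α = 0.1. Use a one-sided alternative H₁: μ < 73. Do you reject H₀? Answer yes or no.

reject H₀: no

SE = σ/√n = 10/√23 = 2.0851
z = (x̄−μ₀)/SE = (71.17−73)/2.0851 = -0.8776
p-value (one-sided, H₁ less) = 0.19007
At α=0.1: p ≥ α → fail to reject H₀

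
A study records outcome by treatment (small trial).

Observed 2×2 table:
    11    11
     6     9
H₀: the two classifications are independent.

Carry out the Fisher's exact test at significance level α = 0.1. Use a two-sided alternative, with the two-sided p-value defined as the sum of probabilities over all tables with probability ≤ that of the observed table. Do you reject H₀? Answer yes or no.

Margins: r₁=22, r₂=15, c₁=17, c₂=20, n=37
p_obs = C(22,11)·C(15,6)/C(37,17); sum pmf over tables with pmf ≤ p_obs
p-value (two-sided) = 0.73838
At α=0.1: p ≥ α → fail to reject H₀

reject H₀: no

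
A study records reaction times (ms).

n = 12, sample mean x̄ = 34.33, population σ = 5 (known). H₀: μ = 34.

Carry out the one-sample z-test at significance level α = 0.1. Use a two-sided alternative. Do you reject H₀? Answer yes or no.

reject H₀: no

SE = σ/√n = 5/√12 = 1.4434
z = (x̄−μ₀)/SE = (34.33−34)/1.4434 = 0.2286
p-value (two-sided) = 0.81916
At α=0.1: p ≥ α → fail to reject H₀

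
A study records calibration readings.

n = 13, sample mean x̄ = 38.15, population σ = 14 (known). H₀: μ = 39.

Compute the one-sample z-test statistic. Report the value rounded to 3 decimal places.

SE = σ/√n = 14/√13 = 3.8829
z = (x̄−μ₀)/SE = (38.15−39)/3.8829 = -0.2189

test statistic = -0.219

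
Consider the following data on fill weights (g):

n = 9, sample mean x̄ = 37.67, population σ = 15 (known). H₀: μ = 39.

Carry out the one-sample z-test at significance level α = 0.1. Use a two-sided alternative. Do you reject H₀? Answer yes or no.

reject H₀: no

SE = σ/√n = 15/√9 = 5.0000
z = (x̄−μ₀)/SE = (37.67−39)/5.0000 = -0.2660
p-value (two-sided) = 0.79024
At α=0.1: p ≥ α → fail to reject H₀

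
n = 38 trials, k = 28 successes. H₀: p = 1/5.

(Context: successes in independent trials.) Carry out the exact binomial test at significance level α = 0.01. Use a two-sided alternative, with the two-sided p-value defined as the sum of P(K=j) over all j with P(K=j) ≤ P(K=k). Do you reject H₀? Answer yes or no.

reject H₀: yes

Exact binomial: n=38, k=28, p₀=1/5=0.2000
P(X=j) = C(n,j)·p₀^j·(1−p₀)^(n−j); p = Σ P(X=j) over j with P(X=j) ≤ P(X=28)
p-value (two-sided) = 0.00000
At α=0.01: p < α → reject H₀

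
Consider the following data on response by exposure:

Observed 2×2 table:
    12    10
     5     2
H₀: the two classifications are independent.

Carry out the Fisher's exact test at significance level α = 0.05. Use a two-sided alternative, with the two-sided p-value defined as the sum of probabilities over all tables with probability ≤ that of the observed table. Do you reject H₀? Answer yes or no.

reject H₀: no

Margins: r₁=22, r₂=7, c₁=17, c₂=12, n=29
p_obs = C(22,12)·C(7,5)/C(29,17); sum pmf over tables with pmf ≤ p_obs
p-value (two-sided) = 0.66453
At α=0.05: p ≥ α → fail to reject H₀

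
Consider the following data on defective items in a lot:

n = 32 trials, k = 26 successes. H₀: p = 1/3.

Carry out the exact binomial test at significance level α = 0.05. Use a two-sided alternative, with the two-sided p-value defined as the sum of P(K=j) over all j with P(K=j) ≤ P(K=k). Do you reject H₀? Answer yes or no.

reject H₀: yes

Exact binomial: n=32, k=26, p₀=1/3=0.3333
P(X=j) = C(n,j)·p₀^j·(1−p₀)^(n−j); p = Σ P(X=j) over j with P(X=j) ≤ P(X=26)
p-value (two-sided) = 0.00000
At α=0.05: p < α → reject H₀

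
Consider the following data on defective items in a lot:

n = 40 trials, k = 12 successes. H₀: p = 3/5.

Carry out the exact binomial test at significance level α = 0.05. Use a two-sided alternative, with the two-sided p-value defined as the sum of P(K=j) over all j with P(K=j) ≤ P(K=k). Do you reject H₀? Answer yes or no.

Exact binomial: n=40, k=12, p₀=3/5=0.6000
P(X=j) = C(n,j)·p₀^j·(1−p₀)^(n−j); p = Σ P(X=j) over j with P(X=j) ≤ P(X=12)
p-value (two-sided) = 0.00015
At α=0.05: p < α → reject H₀

reject H₀: yes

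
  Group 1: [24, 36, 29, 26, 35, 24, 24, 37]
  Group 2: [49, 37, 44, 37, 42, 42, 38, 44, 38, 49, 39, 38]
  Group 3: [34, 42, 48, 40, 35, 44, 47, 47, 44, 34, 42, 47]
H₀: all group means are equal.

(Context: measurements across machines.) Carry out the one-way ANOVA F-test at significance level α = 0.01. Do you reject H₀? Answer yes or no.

Group means [29.38, 41.42, 42.00], grand mean 38.625
SSB = Σnᵢ(x̄ᵢ−x̄)² = 914.708; SSW = ΣΣ(x−x̄ᵢ)² = 740.792
MSB = 914.708/2 = 457.3542; MSW = 740.792/29 = 25.5445
F = MSB/MSW = 17.9042
df = (2, 29)
p-value (upper-tail) = 0.00001
At α=0.01: p < α → reject H₀

reject H₀: yes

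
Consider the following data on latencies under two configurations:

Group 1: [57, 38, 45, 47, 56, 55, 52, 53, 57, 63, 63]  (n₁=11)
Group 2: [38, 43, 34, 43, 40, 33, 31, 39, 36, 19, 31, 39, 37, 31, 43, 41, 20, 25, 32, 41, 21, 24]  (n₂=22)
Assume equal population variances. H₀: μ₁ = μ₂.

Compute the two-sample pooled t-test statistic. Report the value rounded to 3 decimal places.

test statistic = 6.911

x̄₁=53.273, s₁=7.551, n₁=11
x̄₂=33.682, s₂=7.736, n₂=22
s_p² = [10·7.551² + 21·7.736²]/31 = 58.9340
SE = √(s_p²·(1/11+1/22)) = 2.8349
t = (53.273−33.682)/2.8349 = 6.9107
df = 31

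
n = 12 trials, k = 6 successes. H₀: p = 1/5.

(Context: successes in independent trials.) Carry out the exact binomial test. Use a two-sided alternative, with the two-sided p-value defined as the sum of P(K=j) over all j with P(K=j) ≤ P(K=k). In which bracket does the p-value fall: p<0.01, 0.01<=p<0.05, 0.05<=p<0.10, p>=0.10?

p-value bracket: 0.01<=p<0.05

Exact binomial: n=12, k=6, p₀=1/5=0.2000
P(X=j) = C(n,j)·p₀^j·(1−p₀)^(n−j); p = Σ P(X=j) over j with P(X=j) ≤ P(X=6)
p-value (two-sided) = 0.01941
→ bracket: 0.01<=p<0.05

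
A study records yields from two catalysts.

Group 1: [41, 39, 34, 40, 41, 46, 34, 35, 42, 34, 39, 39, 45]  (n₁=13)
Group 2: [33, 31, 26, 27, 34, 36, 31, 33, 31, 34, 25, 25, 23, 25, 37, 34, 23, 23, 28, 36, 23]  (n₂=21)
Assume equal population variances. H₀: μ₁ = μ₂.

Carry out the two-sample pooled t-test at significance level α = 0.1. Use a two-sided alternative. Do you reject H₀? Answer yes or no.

x̄₁=39.154, s₁=4.018, n₁=13
x̄₂=29.429, s₂=4.915, n₂=21
s_p² = [12·4.018² + 20·4.915²]/32 = 21.1511
SE = √(s_p²·(1/13+1/21)) = 1.6230
t = (39.154−29.429)/1.6230 = 5.9921
df = 32
p-value (two-sided) = 0.00000
At α=0.1: p < α → reject H₀

reject H₀: yes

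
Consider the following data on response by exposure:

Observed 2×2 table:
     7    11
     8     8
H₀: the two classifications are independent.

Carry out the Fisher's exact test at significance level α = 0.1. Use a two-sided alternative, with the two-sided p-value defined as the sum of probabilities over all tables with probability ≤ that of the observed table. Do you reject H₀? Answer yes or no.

reject H₀: no

Margins: r₁=18, r₂=16, c₁=15, c₂=19, n=34
p_obs = C(18,7)·C(16,8)/C(34,15); sum pmf over tables with pmf ≤ p_obs
p-value (two-sided) = 0.73028
At α=0.1: p ≥ α → fail to reject H₀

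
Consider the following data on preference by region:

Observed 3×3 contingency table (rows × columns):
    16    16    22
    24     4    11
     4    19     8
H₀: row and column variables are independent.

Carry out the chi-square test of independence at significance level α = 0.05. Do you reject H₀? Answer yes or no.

Row totals [54, 39, 31], col totals [44, 39, 41], n=124
χ² = (16−19.16)²/19.16 + (16−16.98)²/16.98 + (22−17.85)²/17.85 + (24−13.84)²/13.84 + (4−12.27)²/12.27 + (11−12.90)²/12.90 + (4−11.00)²/11.00 + (19−9.75)²/9.75 + (8−10.25)²/10.25 = 28.5751
df = 4
p-value (upper-tail) = 0.00001
At α=0.05: p < α → reject H₀

reject H₀: yes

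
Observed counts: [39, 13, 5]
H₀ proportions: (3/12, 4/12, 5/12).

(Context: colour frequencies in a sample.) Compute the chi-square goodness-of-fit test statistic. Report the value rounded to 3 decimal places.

test statistic = 59.684

n = 57; E_i = n·p_i = [14.25, 19.00, 23.75]
χ² = (39−14.25)²/14.25 + (13−19.00)²/19.00 + (5−23.75)²/23.75 = 59.6842
df = 2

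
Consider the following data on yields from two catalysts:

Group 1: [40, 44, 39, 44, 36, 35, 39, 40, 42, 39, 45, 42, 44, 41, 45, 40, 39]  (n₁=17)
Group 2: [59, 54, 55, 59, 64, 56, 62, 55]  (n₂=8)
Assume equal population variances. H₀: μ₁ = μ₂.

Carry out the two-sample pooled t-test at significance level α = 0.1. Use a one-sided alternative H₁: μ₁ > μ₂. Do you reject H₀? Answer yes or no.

x̄₁=40.824, s₁=2.963, n₁=17
x̄₂=58.000, s₂=3.625, n₂=8
s_p² = [16·2.963² + 7·3.625²]/23 = 10.1074
SE = √(s_p²·(1/17+1/8)) = 1.3631
t = (40.824−58.000)/1.3631 = -12.6012
df = 23
p-value (one-sided, H₁ greater) = 1.00000
At α=0.1: p ≥ α → fail to reject H₀

reject H₀: no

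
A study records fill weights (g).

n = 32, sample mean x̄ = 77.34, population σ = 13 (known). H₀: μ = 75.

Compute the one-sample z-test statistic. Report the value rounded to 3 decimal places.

SE = σ/√n = 13/√32 = 2.2981
z = (x̄−μ₀)/SE = (77.34−75)/2.2981 = 1.0182

test statistic = 1.018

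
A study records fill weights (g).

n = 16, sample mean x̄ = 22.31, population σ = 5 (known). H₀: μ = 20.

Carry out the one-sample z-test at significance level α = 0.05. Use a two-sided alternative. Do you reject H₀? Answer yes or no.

SE = σ/√n = 5/√16 = 1.2500
z = (x̄−μ₀)/SE = (22.31−20)/1.2500 = 1.8480
p-value (two-sided) = 0.06460
At α=0.05: p ≥ α → fail to reject H₀

reject H₀: no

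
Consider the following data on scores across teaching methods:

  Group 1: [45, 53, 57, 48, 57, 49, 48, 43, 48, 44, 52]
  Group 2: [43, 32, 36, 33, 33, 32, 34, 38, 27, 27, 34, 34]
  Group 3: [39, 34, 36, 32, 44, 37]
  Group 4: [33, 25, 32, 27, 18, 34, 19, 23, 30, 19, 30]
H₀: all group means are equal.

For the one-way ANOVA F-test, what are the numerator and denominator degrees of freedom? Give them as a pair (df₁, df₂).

degrees of freedom = [3, 36]

k = 4 groups, N = 40 total
df = (k−1, N−k) = (4−1, 40−4) = (3, 36)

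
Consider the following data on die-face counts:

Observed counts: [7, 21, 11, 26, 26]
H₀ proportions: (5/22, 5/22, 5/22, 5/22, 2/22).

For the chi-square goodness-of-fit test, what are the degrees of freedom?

degrees of freedom = 4

df = k − 1 = 5 − 1 = 4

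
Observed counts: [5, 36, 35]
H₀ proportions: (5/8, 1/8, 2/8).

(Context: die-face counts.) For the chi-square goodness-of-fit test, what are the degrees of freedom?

degrees of freedom = 2

df = k − 1 = 3 − 1 = 2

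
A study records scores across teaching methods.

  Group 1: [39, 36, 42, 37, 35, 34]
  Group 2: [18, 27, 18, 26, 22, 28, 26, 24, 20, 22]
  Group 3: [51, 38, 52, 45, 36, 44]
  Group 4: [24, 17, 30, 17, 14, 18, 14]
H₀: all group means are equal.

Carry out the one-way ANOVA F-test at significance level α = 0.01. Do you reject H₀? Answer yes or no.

reject H₀: yes

Group means [37.17, 23.10, 44.33, 19.14], grand mean 29.448
SSB = Σnᵢ(x̄ᵢ−x̄)² = 2833.249; SSW = ΣΣ(x−x̄ᵢ)² = 581.924
MSB = 2833.249/3 = 944.4162; MSW = 581.924/25 = 23.2770
F = MSB/MSW = 40.5730
df = (3, 25)
p-value (upper-tail) = 0.00000
At α=0.01: p < α → reject H₀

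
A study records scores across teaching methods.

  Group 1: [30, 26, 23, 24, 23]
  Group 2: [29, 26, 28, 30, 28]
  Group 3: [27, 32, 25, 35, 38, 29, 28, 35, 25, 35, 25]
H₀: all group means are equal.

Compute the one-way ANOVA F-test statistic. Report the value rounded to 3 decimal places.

Group means [25.20, 28.20, 30.36], grand mean 28.619
SSB = Σnᵢ(x̄ᵢ−x̄)² = 92.807; SSW = ΣΣ(x−x̄ᵢ)² = 274.145
MSB = 92.807/2 = 46.4035; MSW = 274.145/18 = 15.2303
F = MSB/MSW = 3.0468
df = (2, 18)

test statistic = 3.047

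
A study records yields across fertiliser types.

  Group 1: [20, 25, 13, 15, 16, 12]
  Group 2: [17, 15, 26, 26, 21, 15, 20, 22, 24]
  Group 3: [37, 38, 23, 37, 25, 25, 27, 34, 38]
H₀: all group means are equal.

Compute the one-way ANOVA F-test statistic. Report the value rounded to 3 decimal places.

Group means [16.83, 20.67, 31.56], grand mean 23.792
SSB = Σnᵢ(x̄ᵢ−x̄)² = 920.903; SSW = ΣΣ(x−x̄ᵢ)² = 595.056
MSB = 920.903/2 = 460.4514; MSW = 595.056/21 = 28.3360
F = MSB/MSW = 16.2497
df = (2, 21)

test statistic = 16.250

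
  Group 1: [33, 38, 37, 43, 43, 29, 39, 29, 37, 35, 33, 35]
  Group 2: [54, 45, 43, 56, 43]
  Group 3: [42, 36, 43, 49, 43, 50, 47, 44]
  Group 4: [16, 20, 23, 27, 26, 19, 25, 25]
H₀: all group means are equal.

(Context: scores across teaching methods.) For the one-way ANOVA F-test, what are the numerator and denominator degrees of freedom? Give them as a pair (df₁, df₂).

k = 4 groups, N = 33 total
df = (k−1, N−k) = (4−1, 33−4) = (3, 29)

degrees of freedom = [3, 29]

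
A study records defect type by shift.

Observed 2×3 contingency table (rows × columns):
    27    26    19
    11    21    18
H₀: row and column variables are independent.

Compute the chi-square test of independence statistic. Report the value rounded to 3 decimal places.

test statistic = 3.440

Row totals [72, 50], col totals [38, 47, 37], n=122
χ² = (27−22.43)²/22.43 + (26−27.74)²/27.74 + (19−21.84)²/21.84 + (11−15.57)²/15.57 + (21−19.26)²/19.26 + (18−15.16)²/15.16 = 3.4404
df = 2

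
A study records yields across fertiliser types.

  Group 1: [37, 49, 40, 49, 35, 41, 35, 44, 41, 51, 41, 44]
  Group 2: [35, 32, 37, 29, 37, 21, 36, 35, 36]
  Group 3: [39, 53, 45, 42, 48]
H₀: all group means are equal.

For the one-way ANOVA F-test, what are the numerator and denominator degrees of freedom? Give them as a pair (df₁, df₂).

degrees of freedom = [2, 23]

k = 3 groups, N = 26 total
df = (k−1, N−k) = (3−1, 26−3) = (2, 23)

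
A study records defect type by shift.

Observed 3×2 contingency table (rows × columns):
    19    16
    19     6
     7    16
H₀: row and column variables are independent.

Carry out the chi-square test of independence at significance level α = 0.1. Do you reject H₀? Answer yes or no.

Row totals [35, 25, 23], col totals [45, 38], n=83
χ² = (19−18.98)²/18.98 + (16−16.02)²/16.02 + (19−13.55)²/13.55 + (6−11.45)²/11.45 + (7−12.47)²/12.47 + (16−10.53)²/10.53 = 10.0198
df = 2
p-value (upper-tail) = 0.00667
At α=0.1: p < α → reject H₀

reject H₀: yes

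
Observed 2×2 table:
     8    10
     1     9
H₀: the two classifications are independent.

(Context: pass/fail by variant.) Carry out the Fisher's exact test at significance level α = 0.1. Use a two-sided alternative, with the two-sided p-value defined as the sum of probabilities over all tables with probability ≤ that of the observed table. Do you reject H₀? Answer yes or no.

reject H₀: yes

Margins: r₁=18, r₂=10, c₁=9, c₂=19, n=28
p_obs = C(18,8)·C(10,1)/C(28,9); sum pmf over tables with pmf ≤ p_obs
p-value (two-sided) = 0.09798
At α=0.1: p < α → reject H₀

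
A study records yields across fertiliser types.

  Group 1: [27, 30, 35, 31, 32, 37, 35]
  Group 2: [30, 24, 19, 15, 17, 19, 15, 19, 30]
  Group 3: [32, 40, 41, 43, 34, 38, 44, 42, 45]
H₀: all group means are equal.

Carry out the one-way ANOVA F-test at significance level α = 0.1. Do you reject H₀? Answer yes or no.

reject H₀: yes

Group means [32.43, 20.89, 39.89], grand mean 30.960
SSB = Σnᵢ(x̄ᵢ−x̄)² = 1645.468; SSW = ΣΣ(x−x̄ᵢ)² = 501.492
MSB = 1645.468/2 = 822.7340; MSW = 501.492/22 = 22.7951
F = MSB/MSW = 36.0926
df = (2, 22)
p-value (upper-tail) = 0.00000
At α=0.1: p < α → reject H₀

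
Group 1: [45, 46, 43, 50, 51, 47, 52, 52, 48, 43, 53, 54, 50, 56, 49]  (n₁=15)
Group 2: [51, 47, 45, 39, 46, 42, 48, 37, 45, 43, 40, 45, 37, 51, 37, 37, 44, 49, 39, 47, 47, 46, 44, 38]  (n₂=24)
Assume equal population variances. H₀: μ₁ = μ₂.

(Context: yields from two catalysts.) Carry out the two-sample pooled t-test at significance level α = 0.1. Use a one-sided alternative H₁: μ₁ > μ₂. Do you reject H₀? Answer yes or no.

reject H₀: yes

x̄₁=49.267, s₁=3.918, n₁=15
x̄₂=43.500, s₂=4.540, n₂=24
s_p² = [14·3.918² + 23·4.540²]/37 = 18.6198
SE = √(s_p²·(1/15+1/24)) = 1.4203
t = (49.267−43.500)/1.4203 = 4.0603
df = 37
p-value (one-sided, H₁ greater) = 0.00012
At α=0.1: p < α → reject H₀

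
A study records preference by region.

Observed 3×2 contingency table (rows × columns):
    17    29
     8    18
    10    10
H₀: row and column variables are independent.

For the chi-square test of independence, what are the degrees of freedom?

df = (r−1)(c−1) = (3−1)·(2−1) = 2

degrees of freedom = 2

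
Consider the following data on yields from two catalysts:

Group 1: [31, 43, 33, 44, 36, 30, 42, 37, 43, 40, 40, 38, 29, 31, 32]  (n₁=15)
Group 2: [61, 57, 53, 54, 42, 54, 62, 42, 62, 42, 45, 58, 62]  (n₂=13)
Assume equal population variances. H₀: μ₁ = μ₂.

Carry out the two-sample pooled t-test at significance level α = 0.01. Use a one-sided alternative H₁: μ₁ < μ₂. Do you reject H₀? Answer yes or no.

reject H₀: yes

x̄₁=36.600, s₁=5.275, n₁=15
x̄₂=53.385, s₂=8.037, n₂=13
s_p² = [14·5.275² + 12·8.037²]/26 = 44.7953
SE = √(s_p²·(1/15+1/13)) = 2.5362
t = (36.600−53.385)/2.5362 = -6.6181
df = 26
p-value (one-sided, H₁ less) = 0.00000
At α=0.01: p < α → reject H₀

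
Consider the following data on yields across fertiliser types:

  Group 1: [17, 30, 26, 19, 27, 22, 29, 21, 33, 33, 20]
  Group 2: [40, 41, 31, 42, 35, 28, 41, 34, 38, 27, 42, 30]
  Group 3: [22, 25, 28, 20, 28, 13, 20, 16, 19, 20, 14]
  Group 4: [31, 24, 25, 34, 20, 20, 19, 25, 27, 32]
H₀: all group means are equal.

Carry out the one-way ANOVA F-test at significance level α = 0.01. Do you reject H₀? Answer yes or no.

Group means [25.18, 35.75, 20.45, 25.70], grand mean 27.000
SSB = Σnᵢ(x̄ᵢ−x̄)² = 1443.286; SSW = ΣΣ(x−x̄ᵢ)² = 1184.714
MSB = 1443.286/3 = 481.0955; MSW = 1184.714/40 = 29.6178
F = MSB/MSW = 16.2434
df = (3, 40)
p-value (upper-tail) = 0.00000
At α=0.01: p < α → reject H₀

reject H₀: yes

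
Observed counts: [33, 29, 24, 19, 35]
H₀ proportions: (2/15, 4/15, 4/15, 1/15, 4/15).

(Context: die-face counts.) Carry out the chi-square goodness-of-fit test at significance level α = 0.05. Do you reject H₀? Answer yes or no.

reject H₀: yes

n = 140; E_i = n·p_i = [18.67, 37.33, 37.33, 9.33, 37.33]
χ² = (33−18.67)²/18.67 + (29−37.33)²/37.33 + (24−37.33)²/37.33 + (19−9.33)²/9.33 + (35−37.33)²/37.33 = 27.7857
df = 4
p-value (upper-tail) = 0.00001
At α=0.05: p < α → reject H₀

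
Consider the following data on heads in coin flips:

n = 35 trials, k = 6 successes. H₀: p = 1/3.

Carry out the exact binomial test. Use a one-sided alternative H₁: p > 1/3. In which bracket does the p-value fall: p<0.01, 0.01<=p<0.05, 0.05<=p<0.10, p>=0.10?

p-value bracket: p>=0.10

Exact binomial: n=35, k=6, p₀=1/3=0.3333
P(X≥6) from Σ C(n,i)·p₀^i·(1−p₀)^(n−i)
p-value (one-sided, H₁ greater) = 0.99011
→ bracket: p>=0.10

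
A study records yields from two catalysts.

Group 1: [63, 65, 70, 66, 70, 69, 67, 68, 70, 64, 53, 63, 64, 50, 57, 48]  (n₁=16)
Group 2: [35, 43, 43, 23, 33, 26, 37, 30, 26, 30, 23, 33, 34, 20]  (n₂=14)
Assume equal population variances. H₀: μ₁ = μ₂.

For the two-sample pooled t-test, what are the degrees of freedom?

degrees of freedom = 28

df = n₁ + n₂ − 2 = 16 + 14 − 2 = 28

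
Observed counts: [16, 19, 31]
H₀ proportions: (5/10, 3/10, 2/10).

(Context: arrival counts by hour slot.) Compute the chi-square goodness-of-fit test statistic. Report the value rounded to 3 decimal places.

test statistic = 32.793

n = 66; E_i = n·p_i = [33.00, 19.80, 13.20]
χ² = (16−33.00)²/33.00 + (19−19.80)²/19.80 + (31−13.20)²/13.20 = 32.7929
df = 2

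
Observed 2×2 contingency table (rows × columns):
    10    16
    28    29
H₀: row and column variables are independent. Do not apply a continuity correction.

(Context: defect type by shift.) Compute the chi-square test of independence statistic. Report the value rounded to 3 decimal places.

test statistic = 0.818

Row totals [26, 57], col totals [38, 45], n=83
χ² = (10−11.90)²/11.90 + (16−14.10)²/14.10 + (28−26.10)²/26.10 + (29−30.90)²/30.90 = 0.8176
df = 1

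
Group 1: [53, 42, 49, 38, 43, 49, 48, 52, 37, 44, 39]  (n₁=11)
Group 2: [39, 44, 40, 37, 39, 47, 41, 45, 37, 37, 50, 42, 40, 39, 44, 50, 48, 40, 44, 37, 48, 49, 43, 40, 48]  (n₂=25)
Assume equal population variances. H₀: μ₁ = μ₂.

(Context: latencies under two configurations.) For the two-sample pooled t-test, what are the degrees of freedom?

degrees of freedom = 34

df = n₁ + n₂ − 2 = 11 + 25 − 2 = 34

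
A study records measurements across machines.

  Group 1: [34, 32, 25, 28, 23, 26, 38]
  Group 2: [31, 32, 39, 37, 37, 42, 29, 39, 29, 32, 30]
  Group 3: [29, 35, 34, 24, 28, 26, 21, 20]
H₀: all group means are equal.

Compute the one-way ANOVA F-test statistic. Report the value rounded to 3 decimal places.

test statistic = 4.843

Group means [29.43, 34.27, 27.12], grand mean 30.769
SSB = Σnᵢ(x̄ᵢ−x̄)² = 253.844; SSW = ΣΣ(x−x̄ᵢ)² = 602.771
MSB = 253.844/2 = 126.9221; MSW = 602.771/23 = 26.2074
F = MSB/MSW = 4.8430
df = (2, 23)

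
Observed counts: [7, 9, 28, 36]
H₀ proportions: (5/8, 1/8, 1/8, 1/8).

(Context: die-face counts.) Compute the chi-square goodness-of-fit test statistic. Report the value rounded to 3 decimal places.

test statistic = 137.080

n = 80; E_i = n·p_i = [50.00, 10.00, 10.00, 10.00]
χ² = (7−50.00)²/50.00 + (9−10.00)²/10.00 + (28−10.00)²/10.00 + (36−10.00)²/10.00 = 137.0800
df = 3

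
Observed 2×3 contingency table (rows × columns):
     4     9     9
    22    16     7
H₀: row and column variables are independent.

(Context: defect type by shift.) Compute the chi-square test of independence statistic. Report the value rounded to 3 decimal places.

Row totals [22, 45], col totals [26, 25, 16], n=67
χ² = (4−8.54)²/8.54 + (9−8.21)²/8.21 + (9−5.25)²/5.25 + (22−17.46)²/17.46 + (16−16.79)²/16.79 + (7−10.75)²/10.75 = 7.6812
df = 2

test statistic = 7.681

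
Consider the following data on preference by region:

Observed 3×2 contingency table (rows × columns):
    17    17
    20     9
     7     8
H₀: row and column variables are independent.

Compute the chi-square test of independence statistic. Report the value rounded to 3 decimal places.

Row totals [34, 29, 15], col totals [44, 34], n=78
χ² = (17−19.18)²/19.18 + (17−14.82)²/14.82 + (20−16.36)²/16.36 + (9−12.64)²/12.64 + (7−8.46)²/8.46 + (8−6.54)²/6.54 = 3.0064
df = 2

test statistic = 3.006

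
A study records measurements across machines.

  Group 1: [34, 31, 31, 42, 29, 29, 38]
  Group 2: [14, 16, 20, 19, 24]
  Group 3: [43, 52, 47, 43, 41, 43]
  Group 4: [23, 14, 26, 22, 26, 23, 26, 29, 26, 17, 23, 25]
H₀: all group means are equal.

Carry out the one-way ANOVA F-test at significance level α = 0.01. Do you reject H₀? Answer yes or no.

reject H₀: yes

Group means [33.43, 18.60, 44.83, 23.33], grand mean 29.200
SSB = Σnᵢ(x̄ᵢ−x̄)² = 2566.386; SSW = ΣΣ(x−x̄ᵢ)² = 478.414
MSB = 2566.386/3 = 855.4619; MSW = 478.414/26 = 18.4005
F = MSB/MSW = 46.4911
df = (3, 26)
p-value (upper-tail) = 0.00000
At α=0.01: p < α → reject H₀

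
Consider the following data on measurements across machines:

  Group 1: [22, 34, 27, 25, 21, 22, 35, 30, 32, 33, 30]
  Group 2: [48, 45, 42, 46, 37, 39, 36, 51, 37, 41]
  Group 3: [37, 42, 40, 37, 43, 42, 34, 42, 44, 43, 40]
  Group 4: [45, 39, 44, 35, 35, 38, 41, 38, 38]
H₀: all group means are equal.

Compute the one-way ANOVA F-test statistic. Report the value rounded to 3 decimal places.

Group means [28.27, 42.20, 40.36, 39.22], grand mean 37.317
SSB = Σnᵢ(x̄ᵢ−x̄)² = 1272.995; SSW = ΣΣ(x−x̄ᵢ)² = 699.883
MSB = 1272.995/3 = 424.3317; MSW = 699.883/37 = 18.9158
F = MSB/MSW = 22.4327
df = (3, 37)

test statistic = 22.433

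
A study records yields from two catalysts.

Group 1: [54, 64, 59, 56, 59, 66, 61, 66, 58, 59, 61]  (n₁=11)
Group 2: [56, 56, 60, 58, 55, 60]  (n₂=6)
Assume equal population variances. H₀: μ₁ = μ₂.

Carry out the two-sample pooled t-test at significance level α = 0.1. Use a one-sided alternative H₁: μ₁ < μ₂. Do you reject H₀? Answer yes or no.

x̄₁=60.273, s₁=3.849, n₁=11
x̄₂=57.500, s₂=2.168, n₂=6
s_p² = [10·3.849² + 5·2.168²]/15 = 11.4455
SE = √(s_p²·(1/11+1/6)) = 1.7170
t = (60.273−57.500)/1.7170 = 1.6149
df = 15
p-value (one-sided, H₁ less) = 0.93641
At α=0.1: p ≥ α → fail to reject H₀

reject H₀: no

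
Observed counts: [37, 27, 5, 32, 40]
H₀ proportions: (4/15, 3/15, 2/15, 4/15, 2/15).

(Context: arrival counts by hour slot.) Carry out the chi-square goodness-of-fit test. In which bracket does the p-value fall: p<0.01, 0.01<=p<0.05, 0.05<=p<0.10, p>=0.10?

p-value bracket: p<0.01

n = 141; E_i = n·p_i = [37.60, 28.20, 18.80, 37.60, 18.80]
χ² = (37−37.60)²/37.60 + (27−28.20)²/28.20 + (5−18.80)²/18.80 + (32−37.60)²/37.60 + (40−18.80)²/18.80 = 34.9309
df = 4
p-value (upper-tail) = 0.00000
→ bracket: p<0.01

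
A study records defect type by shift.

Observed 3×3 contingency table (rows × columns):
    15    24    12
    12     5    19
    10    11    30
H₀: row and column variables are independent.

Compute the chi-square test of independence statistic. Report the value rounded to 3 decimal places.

test statistic = 19.229

Row totals [51, 36, 51], col totals [37, 40, 61], n=138
χ² = (15−13.67)²/13.67 + (24−14.78)²/14.78 + (12−22.54)²/22.54 + (12−9.65)²/9.65 + (5−10.43)²/10.43 + (19−15.91)²/15.91 + (10−13.67)²/13.67 + (11−14.78)²/14.78 + (30−22.54)²/22.54 = 19.2289
df = 4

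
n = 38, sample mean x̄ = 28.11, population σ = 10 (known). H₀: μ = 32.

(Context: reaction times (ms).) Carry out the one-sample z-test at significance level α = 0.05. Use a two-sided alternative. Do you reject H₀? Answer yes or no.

reject H₀: yes

SE = σ/√n = 10/√38 = 1.6222
z = (x̄−μ₀)/SE = (28.11−32)/1.6222 = -2.3980
p-value (two-sided) = 0.01649
At α=0.05: p < α → reject H₀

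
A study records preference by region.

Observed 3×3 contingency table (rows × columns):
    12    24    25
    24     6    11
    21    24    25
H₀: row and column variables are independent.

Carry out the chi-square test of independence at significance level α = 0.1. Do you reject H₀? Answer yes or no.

Row totals [61, 41, 70], col totals [57, 54, 61], n=172
χ² = (12−20.22)²/20.22 + (24−19.15)²/19.15 + (25−21.63)²/21.63 + (24−13.59)²/13.59 + (6−12.87)²/12.87 + (11−14.54)²/14.54 + (21−23.20)²/23.20 + (24−21.98)²/21.98 + (25−24.83)²/24.83 = 17.9967
df = 4
p-value (upper-tail) = 0.00124
At α=0.1: p < α → reject H₀

reject H₀: yes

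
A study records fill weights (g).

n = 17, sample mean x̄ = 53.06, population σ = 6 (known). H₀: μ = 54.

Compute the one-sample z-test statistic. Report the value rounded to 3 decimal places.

SE = σ/√n = 6/√17 = 1.4552
z = (x̄−μ₀)/SE = (53.06−54)/1.4552 = -0.6460

test statistic = -0.646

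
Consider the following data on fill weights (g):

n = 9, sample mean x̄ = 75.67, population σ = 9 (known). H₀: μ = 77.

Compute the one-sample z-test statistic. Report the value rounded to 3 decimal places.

test statistic = -0.443

SE = σ/√n = 9/√9 = 3.0000
z = (x̄−μ₀)/SE = (75.67−77)/3.0000 = -0.4433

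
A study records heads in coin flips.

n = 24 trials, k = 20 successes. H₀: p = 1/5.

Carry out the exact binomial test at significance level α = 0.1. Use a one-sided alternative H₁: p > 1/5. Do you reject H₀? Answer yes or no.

Exact binomial: n=24, k=20, p₀=1/5=0.2000
P(X≥20) from Σ C(n,i)·p₀^i·(1−p₀)^(n−i)
p-value (one-sided, H₁ greater) = 0.00000
At α=0.1: p < α → reject H₀

reject H₀: yes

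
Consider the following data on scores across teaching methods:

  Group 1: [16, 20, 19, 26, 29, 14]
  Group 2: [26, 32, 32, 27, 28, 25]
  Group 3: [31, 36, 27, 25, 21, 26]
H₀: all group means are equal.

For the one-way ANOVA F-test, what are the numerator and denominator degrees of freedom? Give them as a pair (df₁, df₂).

degrees of freedom = [2, 15]

k = 3 groups, N = 18 total
df = (k−1, N−k) = (3−1, 18−3) = (2, 15)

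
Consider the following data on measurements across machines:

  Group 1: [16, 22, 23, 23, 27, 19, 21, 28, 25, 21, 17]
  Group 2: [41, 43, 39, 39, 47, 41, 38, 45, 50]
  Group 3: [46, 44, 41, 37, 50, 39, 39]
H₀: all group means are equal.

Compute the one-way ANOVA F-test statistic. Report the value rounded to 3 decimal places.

Group means [22.00, 42.56, 42.29], grand mean 34.111
SSB = Σnᵢ(x̄ᵢ−x̄)² = 2723.016; SSW = ΣΣ(x−x̄ᵢ)² = 403.651
MSB = 2723.016/2 = 1361.5079; MSW = 403.651/24 = 16.8188
F = MSB/MSW = 80.9516
df = (2, 24)

test statistic = 80.952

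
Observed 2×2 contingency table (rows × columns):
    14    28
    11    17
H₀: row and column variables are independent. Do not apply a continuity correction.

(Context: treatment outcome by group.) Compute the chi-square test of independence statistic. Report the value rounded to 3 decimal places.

test statistic = 0.259

Row totals [42, 28], col totals [25, 45], n=70
χ² = (14−15.00)²/15.00 + (28−27.00)²/27.00 + (11−10.00)²/10.00 + (17−18.00)²/18.00 = 0.2593
df = 1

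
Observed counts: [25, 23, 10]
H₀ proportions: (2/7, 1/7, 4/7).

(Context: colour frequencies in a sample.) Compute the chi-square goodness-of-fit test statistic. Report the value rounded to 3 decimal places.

n = 58; E_i = n·p_i = [16.57, 8.29, 33.14]
χ² = (25−16.57)²/16.57 + (23−8.29)²/8.29 + (10−33.14)²/33.14 = 46.5776
df = 2

test statistic = 46.578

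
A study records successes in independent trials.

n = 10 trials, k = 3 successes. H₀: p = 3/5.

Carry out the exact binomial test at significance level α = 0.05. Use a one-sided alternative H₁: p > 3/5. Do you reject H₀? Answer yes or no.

reject H₀: no

Exact binomial: n=10, k=3, p₀=3/5=0.6000
P(X≥3) from Σ C(n,i)·p₀^i·(1−p₀)^(n−i)
p-value (one-sided, H₁ greater) = 0.98771
At α=0.05: p ≥ α → fail to reject H₀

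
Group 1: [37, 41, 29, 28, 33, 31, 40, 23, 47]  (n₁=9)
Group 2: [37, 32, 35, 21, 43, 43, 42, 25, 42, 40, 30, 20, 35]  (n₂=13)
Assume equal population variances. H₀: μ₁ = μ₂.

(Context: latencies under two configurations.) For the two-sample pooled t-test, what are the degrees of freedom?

df = n₁ + n₂ − 2 = 9 + 13 − 2 = 20

degrees of freedom = 20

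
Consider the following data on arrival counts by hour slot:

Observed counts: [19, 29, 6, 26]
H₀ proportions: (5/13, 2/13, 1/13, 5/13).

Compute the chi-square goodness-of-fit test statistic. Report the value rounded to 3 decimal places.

n = 80; E_i = n·p_i = [30.77, 12.31, 6.15, 30.77]
χ² = (19−30.77)²/30.77 + (29−12.31)²/12.31 + (6−6.15)²/6.15 + (26−30.77)²/30.77 = 27.8837
df = 3

test statistic = 27.884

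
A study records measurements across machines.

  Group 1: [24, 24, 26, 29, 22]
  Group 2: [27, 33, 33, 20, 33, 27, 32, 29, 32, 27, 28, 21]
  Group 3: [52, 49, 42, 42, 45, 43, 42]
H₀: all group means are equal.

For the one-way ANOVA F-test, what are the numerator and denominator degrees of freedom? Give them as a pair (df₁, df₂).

degrees of freedom = [2, 21]

k = 3 groups, N = 24 total
df = (k−1, N−k) = (3−1, 24−3) = (2, 21)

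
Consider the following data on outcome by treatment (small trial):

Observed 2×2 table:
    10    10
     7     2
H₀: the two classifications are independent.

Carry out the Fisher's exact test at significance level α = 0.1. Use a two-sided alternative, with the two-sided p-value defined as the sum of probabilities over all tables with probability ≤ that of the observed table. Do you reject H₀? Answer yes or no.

Margins: r₁=20, r₂=9, c₁=17, c₂=12, n=29
p_obs = C(20,10)·C(9,7)/C(29,17); sum pmf over tables with pmf ≤ p_obs
p-value (two-sided) = 0.23408
At α=0.1: p ≥ α → fail to reject H₀

reject H₀: no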